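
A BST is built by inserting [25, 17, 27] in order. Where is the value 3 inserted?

Starting tree (level order): [25, 17, 27]
Insertion path: 25 -> 17
Result: insert 3 as left child of 17
Final tree (level order): [25, 17, 27, 3]


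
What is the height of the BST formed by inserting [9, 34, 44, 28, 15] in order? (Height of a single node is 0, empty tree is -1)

Insertion order: [9, 34, 44, 28, 15]
Tree (level-order array): [9, None, 34, 28, 44, 15]
Compute height bottom-up (empty subtree = -1):
  height(15) = 1 + max(-1, -1) = 0
  height(28) = 1 + max(0, -1) = 1
  height(44) = 1 + max(-1, -1) = 0
  height(34) = 1 + max(1, 0) = 2
  height(9) = 1 + max(-1, 2) = 3
Height = 3


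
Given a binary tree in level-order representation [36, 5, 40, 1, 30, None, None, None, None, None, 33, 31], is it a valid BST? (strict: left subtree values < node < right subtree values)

Level-order array: [36, 5, 40, 1, 30, None, None, None, None, None, 33, 31]
Validate using subtree bounds (lo, hi): at each node, require lo < value < hi,
then recurse left with hi=value and right with lo=value.
Preorder trace (stopping at first violation):
  at node 36 with bounds (-inf, +inf): OK
  at node 5 with bounds (-inf, 36): OK
  at node 1 with bounds (-inf, 5): OK
  at node 30 with bounds (5, 36): OK
  at node 33 with bounds (30, 36): OK
  at node 31 with bounds (30, 33): OK
  at node 40 with bounds (36, +inf): OK
No violation found at any node.
Result: Valid BST


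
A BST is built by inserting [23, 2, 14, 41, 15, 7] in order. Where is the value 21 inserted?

Starting tree (level order): [23, 2, 41, None, 14, None, None, 7, 15]
Insertion path: 23 -> 2 -> 14 -> 15
Result: insert 21 as right child of 15
Final tree (level order): [23, 2, 41, None, 14, None, None, 7, 15, None, None, None, 21]


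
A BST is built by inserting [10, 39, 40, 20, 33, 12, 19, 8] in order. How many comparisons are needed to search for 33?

Search path for 33: 10 -> 39 -> 20 -> 33
Found: True
Comparisons: 4


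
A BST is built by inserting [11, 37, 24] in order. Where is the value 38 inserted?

Starting tree (level order): [11, None, 37, 24]
Insertion path: 11 -> 37
Result: insert 38 as right child of 37
Final tree (level order): [11, None, 37, 24, 38]


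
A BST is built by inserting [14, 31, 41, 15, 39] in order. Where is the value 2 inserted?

Starting tree (level order): [14, None, 31, 15, 41, None, None, 39]
Insertion path: 14
Result: insert 2 as left child of 14
Final tree (level order): [14, 2, 31, None, None, 15, 41, None, None, 39]


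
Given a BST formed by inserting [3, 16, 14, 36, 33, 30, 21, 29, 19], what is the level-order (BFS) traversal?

Tree insertion order: [3, 16, 14, 36, 33, 30, 21, 29, 19]
Tree (level-order array): [3, None, 16, 14, 36, None, None, 33, None, 30, None, 21, None, 19, 29]
BFS from the root, enqueuing left then right child of each popped node:
  queue [3] -> pop 3, enqueue [16], visited so far: [3]
  queue [16] -> pop 16, enqueue [14, 36], visited so far: [3, 16]
  queue [14, 36] -> pop 14, enqueue [none], visited so far: [3, 16, 14]
  queue [36] -> pop 36, enqueue [33], visited so far: [3, 16, 14, 36]
  queue [33] -> pop 33, enqueue [30], visited so far: [3, 16, 14, 36, 33]
  queue [30] -> pop 30, enqueue [21], visited so far: [3, 16, 14, 36, 33, 30]
  queue [21] -> pop 21, enqueue [19, 29], visited so far: [3, 16, 14, 36, 33, 30, 21]
  queue [19, 29] -> pop 19, enqueue [none], visited so far: [3, 16, 14, 36, 33, 30, 21, 19]
  queue [29] -> pop 29, enqueue [none], visited so far: [3, 16, 14, 36, 33, 30, 21, 19, 29]
Result: [3, 16, 14, 36, 33, 30, 21, 19, 29]


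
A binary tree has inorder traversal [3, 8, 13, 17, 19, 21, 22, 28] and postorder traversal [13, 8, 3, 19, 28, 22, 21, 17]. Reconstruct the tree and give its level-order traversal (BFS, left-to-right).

Inorder:   [3, 8, 13, 17, 19, 21, 22, 28]
Postorder: [13, 8, 3, 19, 28, 22, 21, 17]
Algorithm: postorder visits root last, so walk postorder right-to-left;
each value is the root of the current inorder slice — split it at that
value, recurse on the right subtree first, then the left.
Recursive splits:
  root=17; inorder splits into left=[3, 8, 13], right=[19, 21, 22, 28]
  root=21; inorder splits into left=[19], right=[22, 28]
  root=22; inorder splits into left=[], right=[28]
  root=28; inorder splits into left=[], right=[]
  root=19; inorder splits into left=[], right=[]
  root=3; inorder splits into left=[], right=[8, 13]
  root=8; inorder splits into left=[], right=[13]
  root=13; inorder splits into left=[], right=[]
Reconstructed level-order: [17, 3, 21, 8, 19, 22, 13, 28]


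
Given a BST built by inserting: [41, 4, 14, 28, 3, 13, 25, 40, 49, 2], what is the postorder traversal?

Tree insertion order: [41, 4, 14, 28, 3, 13, 25, 40, 49, 2]
Tree (level-order array): [41, 4, 49, 3, 14, None, None, 2, None, 13, 28, None, None, None, None, 25, 40]
Postorder traversal: [2, 3, 13, 25, 40, 28, 14, 4, 49, 41]


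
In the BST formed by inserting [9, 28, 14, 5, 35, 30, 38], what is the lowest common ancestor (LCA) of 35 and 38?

Tree insertion order: [9, 28, 14, 5, 35, 30, 38]
Tree (level-order array): [9, 5, 28, None, None, 14, 35, None, None, 30, 38]
In a BST, the LCA of p=35, q=38 is the first node v on the
root-to-leaf path with p <= v <= q (go left if both < v, right if both > v).
Walk from root:
  at 9: both 35 and 38 > 9, go right
  at 28: both 35 and 38 > 28, go right
  at 35: 35 <= 35 <= 38, this is the LCA
LCA = 35


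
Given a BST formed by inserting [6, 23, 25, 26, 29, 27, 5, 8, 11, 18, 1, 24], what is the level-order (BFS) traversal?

Tree insertion order: [6, 23, 25, 26, 29, 27, 5, 8, 11, 18, 1, 24]
Tree (level-order array): [6, 5, 23, 1, None, 8, 25, None, None, None, 11, 24, 26, None, 18, None, None, None, 29, None, None, 27]
BFS from the root, enqueuing left then right child of each popped node:
  queue [6] -> pop 6, enqueue [5, 23], visited so far: [6]
  queue [5, 23] -> pop 5, enqueue [1], visited so far: [6, 5]
  queue [23, 1] -> pop 23, enqueue [8, 25], visited so far: [6, 5, 23]
  queue [1, 8, 25] -> pop 1, enqueue [none], visited so far: [6, 5, 23, 1]
  queue [8, 25] -> pop 8, enqueue [11], visited so far: [6, 5, 23, 1, 8]
  queue [25, 11] -> pop 25, enqueue [24, 26], visited so far: [6, 5, 23, 1, 8, 25]
  queue [11, 24, 26] -> pop 11, enqueue [18], visited so far: [6, 5, 23, 1, 8, 25, 11]
  queue [24, 26, 18] -> pop 24, enqueue [none], visited so far: [6, 5, 23, 1, 8, 25, 11, 24]
  queue [26, 18] -> pop 26, enqueue [29], visited so far: [6, 5, 23, 1, 8, 25, 11, 24, 26]
  queue [18, 29] -> pop 18, enqueue [none], visited so far: [6, 5, 23, 1, 8, 25, 11, 24, 26, 18]
  queue [29] -> pop 29, enqueue [27], visited so far: [6, 5, 23, 1, 8, 25, 11, 24, 26, 18, 29]
  queue [27] -> pop 27, enqueue [none], visited so far: [6, 5, 23, 1, 8, 25, 11, 24, 26, 18, 29, 27]
Result: [6, 5, 23, 1, 8, 25, 11, 24, 26, 18, 29, 27]


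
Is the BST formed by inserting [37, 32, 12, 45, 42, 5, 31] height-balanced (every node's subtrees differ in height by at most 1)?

Tree (level-order array): [37, 32, 45, 12, None, 42, None, 5, 31]
Definition: a tree is height-balanced if, at every node, |h(left) - h(right)| <= 1 (empty subtree has height -1).
Bottom-up per-node check:
  node 5: h_left=-1, h_right=-1, diff=0 [OK], height=0
  node 31: h_left=-1, h_right=-1, diff=0 [OK], height=0
  node 12: h_left=0, h_right=0, diff=0 [OK], height=1
  node 32: h_left=1, h_right=-1, diff=2 [FAIL (|1--1|=2 > 1)], height=2
  node 42: h_left=-1, h_right=-1, diff=0 [OK], height=0
  node 45: h_left=0, h_right=-1, diff=1 [OK], height=1
  node 37: h_left=2, h_right=1, diff=1 [OK], height=3
Node 32 violates the condition: |1 - -1| = 2 > 1.
Result: Not balanced


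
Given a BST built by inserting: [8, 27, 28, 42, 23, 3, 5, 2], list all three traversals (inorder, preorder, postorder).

Tree insertion order: [8, 27, 28, 42, 23, 3, 5, 2]
Tree (level-order array): [8, 3, 27, 2, 5, 23, 28, None, None, None, None, None, None, None, 42]
Inorder (L, root, R): [2, 3, 5, 8, 23, 27, 28, 42]
Preorder (root, L, R): [8, 3, 2, 5, 27, 23, 28, 42]
Postorder (L, R, root): [2, 5, 3, 23, 42, 28, 27, 8]


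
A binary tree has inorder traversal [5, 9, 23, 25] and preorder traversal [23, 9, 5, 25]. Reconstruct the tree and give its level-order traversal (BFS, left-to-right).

Inorder:  [5, 9, 23, 25]
Preorder: [23, 9, 5, 25]
Algorithm: preorder visits root first, so consume preorder in order;
for each root, split the current inorder slice at that value into
left-subtree inorder and right-subtree inorder, then recurse.
Recursive splits:
  root=23; inorder splits into left=[5, 9], right=[25]
  root=9; inorder splits into left=[5], right=[]
  root=5; inorder splits into left=[], right=[]
  root=25; inorder splits into left=[], right=[]
Reconstructed level-order: [23, 9, 25, 5]


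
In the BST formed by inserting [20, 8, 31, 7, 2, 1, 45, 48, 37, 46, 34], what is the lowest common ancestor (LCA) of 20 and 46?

Tree insertion order: [20, 8, 31, 7, 2, 1, 45, 48, 37, 46, 34]
Tree (level-order array): [20, 8, 31, 7, None, None, 45, 2, None, 37, 48, 1, None, 34, None, 46]
In a BST, the LCA of p=20, q=46 is the first node v on the
root-to-leaf path with p <= v <= q (go left if both < v, right if both > v).
Walk from root:
  at 20: 20 <= 20 <= 46, this is the LCA
LCA = 20


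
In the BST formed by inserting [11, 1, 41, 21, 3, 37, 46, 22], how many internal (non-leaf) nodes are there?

Tree built from: [11, 1, 41, 21, 3, 37, 46, 22]
Tree (level-order array): [11, 1, 41, None, 3, 21, 46, None, None, None, 37, None, None, 22]
Rule: An internal node has at least one child.
Per-node child counts:
  node 11: 2 child(ren)
  node 1: 1 child(ren)
  node 3: 0 child(ren)
  node 41: 2 child(ren)
  node 21: 1 child(ren)
  node 37: 1 child(ren)
  node 22: 0 child(ren)
  node 46: 0 child(ren)
Matching nodes: [11, 1, 41, 21, 37]
Count of internal (non-leaf) nodes: 5


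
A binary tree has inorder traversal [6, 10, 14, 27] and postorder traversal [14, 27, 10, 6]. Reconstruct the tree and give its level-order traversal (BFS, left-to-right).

Inorder:   [6, 10, 14, 27]
Postorder: [14, 27, 10, 6]
Algorithm: postorder visits root last, so walk postorder right-to-left;
each value is the root of the current inorder slice — split it at that
value, recurse on the right subtree first, then the left.
Recursive splits:
  root=6; inorder splits into left=[], right=[10, 14, 27]
  root=10; inorder splits into left=[], right=[14, 27]
  root=27; inorder splits into left=[14], right=[]
  root=14; inorder splits into left=[], right=[]
Reconstructed level-order: [6, 10, 27, 14]


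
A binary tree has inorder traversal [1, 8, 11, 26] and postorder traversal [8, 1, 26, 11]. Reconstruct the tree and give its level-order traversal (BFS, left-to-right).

Inorder:   [1, 8, 11, 26]
Postorder: [8, 1, 26, 11]
Algorithm: postorder visits root last, so walk postorder right-to-left;
each value is the root of the current inorder slice — split it at that
value, recurse on the right subtree first, then the left.
Recursive splits:
  root=11; inorder splits into left=[1, 8], right=[26]
  root=26; inorder splits into left=[], right=[]
  root=1; inorder splits into left=[], right=[8]
  root=8; inorder splits into left=[], right=[]
Reconstructed level-order: [11, 1, 26, 8]


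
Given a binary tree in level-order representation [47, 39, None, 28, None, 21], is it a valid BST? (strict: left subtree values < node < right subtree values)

Level-order array: [47, 39, None, 28, None, 21]
Validate using subtree bounds (lo, hi): at each node, require lo < value < hi,
then recurse left with hi=value and right with lo=value.
Preorder trace (stopping at first violation):
  at node 47 with bounds (-inf, +inf): OK
  at node 39 with bounds (-inf, 47): OK
  at node 28 with bounds (-inf, 39): OK
  at node 21 with bounds (-inf, 28): OK
No violation found at any node.
Result: Valid BST


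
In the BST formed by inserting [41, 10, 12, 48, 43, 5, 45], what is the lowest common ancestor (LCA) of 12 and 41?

Tree insertion order: [41, 10, 12, 48, 43, 5, 45]
Tree (level-order array): [41, 10, 48, 5, 12, 43, None, None, None, None, None, None, 45]
In a BST, the LCA of p=12, q=41 is the first node v on the
root-to-leaf path with p <= v <= q (go left if both < v, right if both > v).
Walk from root:
  at 41: 12 <= 41 <= 41, this is the LCA
LCA = 41


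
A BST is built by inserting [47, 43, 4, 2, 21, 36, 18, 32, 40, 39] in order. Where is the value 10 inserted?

Starting tree (level order): [47, 43, None, 4, None, 2, 21, None, None, 18, 36, None, None, 32, 40, None, None, 39]
Insertion path: 47 -> 43 -> 4 -> 21 -> 18
Result: insert 10 as left child of 18
Final tree (level order): [47, 43, None, 4, None, 2, 21, None, None, 18, 36, 10, None, 32, 40, None, None, None, None, 39]


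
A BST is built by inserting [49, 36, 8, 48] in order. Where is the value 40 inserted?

Starting tree (level order): [49, 36, None, 8, 48]
Insertion path: 49 -> 36 -> 48
Result: insert 40 as left child of 48
Final tree (level order): [49, 36, None, 8, 48, None, None, 40]


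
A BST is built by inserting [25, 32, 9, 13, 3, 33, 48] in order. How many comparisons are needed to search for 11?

Search path for 11: 25 -> 9 -> 13
Found: False
Comparisons: 3


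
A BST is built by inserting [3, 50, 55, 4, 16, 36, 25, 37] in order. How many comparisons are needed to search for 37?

Search path for 37: 3 -> 50 -> 4 -> 16 -> 36 -> 37
Found: True
Comparisons: 6


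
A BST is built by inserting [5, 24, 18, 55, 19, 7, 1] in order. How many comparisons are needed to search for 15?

Search path for 15: 5 -> 24 -> 18 -> 7
Found: False
Comparisons: 4


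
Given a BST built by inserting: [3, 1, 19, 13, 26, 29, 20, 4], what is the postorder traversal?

Tree insertion order: [3, 1, 19, 13, 26, 29, 20, 4]
Tree (level-order array): [3, 1, 19, None, None, 13, 26, 4, None, 20, 29]
Postorder traversal: [1, 4, 13, 20, 29, 26, 19, 3]


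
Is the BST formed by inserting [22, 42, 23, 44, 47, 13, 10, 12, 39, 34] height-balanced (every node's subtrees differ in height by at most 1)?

Tree (level-order array): [22, 13, 42, 10, None, 23, 44, None, 12, None, 39, None, 47, None, None, 34]
Definition: a tree is height-balanced if, at every node, |h(left) - h(right)| <= 1 (empty subtree has height -1).
Bottom-up per-node check:
  node 12: h_left=-1, h_right=-1, diff=0 [OK], height=0
  node 10: h_left=-1, h_right=0, diff=1 [OK], height=1
  node 13: h_left=1, h_right=-1, diff=2 [FAIL (|1--1|=2 > 1)], height=2
  node 34: h_left=-1, h_right=-1, diff=0 [OK], height=0
  node 39: h_left=0, h_right=-1, diff=1 [OK], height=1
  node 23: h_left=-1, h_right=1, diff=2 [FAIL (|-1-1|=2 > 1)], height=2
  node 47: h_left=-1, h_right=-1, diff=0 [OK], height=0
  node 44: h_left=-1, h_right=0, diff=1 [OK], height=1
  node 42: h_left=2, h_right=1, diff=1 [OK], height=3
  node 22: h_left=2, h_right=3, diff=1 [OK], height=4
Node 13 violates the condition: |1 - -1| = 2 > 1.
Result: Not balanced


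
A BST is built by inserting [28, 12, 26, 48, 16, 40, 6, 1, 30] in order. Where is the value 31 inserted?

Starting tree (level order): [28, 12, 48, 6, 26, 40, None, 1, None, 16, None, 30]
Insertion path: 28 -> 48 -> 40 -> 30
Result: insert 31 as right child of 30
Final tree (level order): [28, 12, 48, 6, 26, 40, None, 1, None, 16, None, 30, None, None, None, None, None, None, 31]


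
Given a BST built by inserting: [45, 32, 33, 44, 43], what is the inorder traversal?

Tree insertion order: [45, 32, 33, 44, 43]
Tree (level-order array): [45, 32, None, None, 33, None, 44, 43]
Inorder traversal: [32, 33, 43, 44, 45]


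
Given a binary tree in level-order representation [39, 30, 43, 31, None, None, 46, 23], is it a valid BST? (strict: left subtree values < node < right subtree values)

Level-order array: [39, 30, 43, 31, None, None, 46, 23]
Validate using subtree bounds (lo, hi): at each node, require lo < value < hi,
then recurse left with hi=value and right with lo=value.
Preorder trace (stopping at first violation):
  at node 39 with bounds (-inf, +inf): OK
  at node 30 with bounds (-inf, 39): OK
  at node 31 with bounds (-inf, 30): VIOLATION
Node 31 violates its bound: not (-inf < 31 < 30).
Result: Not a valid BST


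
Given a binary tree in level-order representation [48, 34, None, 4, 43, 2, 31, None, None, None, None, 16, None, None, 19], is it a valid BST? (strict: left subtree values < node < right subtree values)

Level-order array: [48, 34, None, 4, 43, 2, 31, None, None, None, None, 16, None, None, 19]
Validate using subtree bounds (lo, hi): at each node, require lo < value < hi,
then recurse left with hi=value and right with lo=value.
Preorder trace (stopping at first violation):
  at node 48 with bounds (-inf, +inf): OK
  at node 34 with bounds (-inf, 48): OK
  at node 4 with bounds (-inf, 34): OK
  at node 2 with bounds (-inf, 4): OK
  at node 31 with bounds (4, 34): OK
  at node 16 with bounds (4, 31): OK
  at node 19 with bounds (16, 31): OK
  at node 43 with bounds (34, 48): OK
No violation found at any node.
Result: Valid BST


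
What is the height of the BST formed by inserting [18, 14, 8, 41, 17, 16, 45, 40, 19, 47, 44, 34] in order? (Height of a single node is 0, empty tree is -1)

Insertion order: [18, 14, 8, 41, 17, 16, 45, 40, 19, 47, 44, 34]
Tree (level-order array): [18, 14, 41, 8, 17, 40, 45, None, None, 16, None, 19, None, 44, 47, None, None, None, 34]
Compute height bottom-up (empty subtree = -1):
  height(8) = 1 + max(-1, -1) = 0
  height(16) = 1 + max(-1, -1) = 0
  height(17) = 1 + max(0, -1) = 1
  height(14) = 1 + max(0, 1) = 2
  height(34) = 1 + max(-1, -1) = 0
  height(19) = 1 + max(-1, 0) = 1
  height(40) = 1 + max(1, -1) = 2
  height(44) = 1 + max(-1, -1) = 0
  height(47) = 1 + max(-1, -1) = 0
  height(45) = 1 + max(0, 0) = 1
  height(41) = 1 + max(2, 1) = 3
  height(18) = 1 + max(2, 3) = 4
Height = 4


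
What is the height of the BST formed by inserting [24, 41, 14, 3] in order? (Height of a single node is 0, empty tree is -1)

Insertion order: [24, 41, 14, 3]
Tree (level-order array): [24, 14, 41, 3]
Compute height bottom-up (empty subtree = -1):
  height(3) = 1 + max(-1, -1) = 0
  height(14) = 1 + max(0, -1) = 1
  height(41) = 1 + max(-1, -1) = 0
  height(24) = 1 + max(1, 0) = 2
Height = 2


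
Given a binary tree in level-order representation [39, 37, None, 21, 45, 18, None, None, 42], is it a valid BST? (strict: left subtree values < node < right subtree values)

Level-order array: [39, 37, None, 21, 45, 18, None, None, 42]
Validate using subtree bounds (lo, hi): at each node, require lo < value < hi,
then recurse left with hi=value and right with lo=value.
Preorder trace (stopping at first violation):
  at node 39 with bounds (-inf, +inf): OK
  at node 37 with bounds (-inf, 39): OK
  at node 21 with bounds (-inf, 37): OK
  at node 18 with bounds (-inf, 21): OK
  at node 45 with bounds (37, 39): VIOLATION
Node 45 violates its bound: not (37 < 45 < 39).
Result: Not a valid BST


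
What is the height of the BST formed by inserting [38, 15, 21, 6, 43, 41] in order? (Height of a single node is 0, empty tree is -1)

Insertion order: [38, 15, 21, 6, 43, 41]
Tree (level-order array): [38, 15, 43, 6, 21, 41]
Compute height bottom-up (empty subtree = -1):
  height(6) = 1 + max(-1, -1) = 0
  height(21) = 1 + max(-1, -1) = 0
  height(15) = 1 + max(0, 0) = 1
  height(41) = 1 + max(-1, -1) = 0
  height(43) = 1 + max(0, -1) = 1
  height(38) = 1 + max(1, 1) = 2
Height = 2


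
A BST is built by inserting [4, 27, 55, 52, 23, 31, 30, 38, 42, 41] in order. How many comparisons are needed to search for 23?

Search path for 23: 4 -> 27 -> 23
Found: True
Comparisons: 3


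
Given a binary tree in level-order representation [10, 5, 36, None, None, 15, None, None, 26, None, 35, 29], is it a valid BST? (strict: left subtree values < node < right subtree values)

Level-order array: [10, 5, 36, None, None, 15, None, None, 26, None, 35, 29]
Validate using subtree bounds (lo, hi): at each node, require lo < value < hi,
then recurse left with hi=value and right with lo=value.
Preorder trace (stopping at first violation):
  at node 10 with bounds (-inf, +inf): OK
  at node 5 with bounds (-inf, 10): OK
  at node 36 with bounds (10, +inf): OK
  at node 15 with bounds (10, 36): OK
  at node 26 with bounds (15, 36): OK
  at node 35 with bounds (26, 36): OK
  at node 29 with bounds (26, 35): OK
No violation found at any node.
Result: Valid BST


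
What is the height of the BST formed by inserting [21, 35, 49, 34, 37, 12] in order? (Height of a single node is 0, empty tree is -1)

Insertion order: [21, 35, 49, 34, 37, 12]
Tree (level-order array): [21, 12, 35, None, None, 34, 49, None, None, 37]
Compute height bottom-up (empty subtree = -1):
  height(12) = 1 + max(-1, -1) = 0
  height(34) = 1 + max(-1, -1) = 0
  height(37) = 1 + max(-1, -1) = 0
  height(49) = 1 + max(0, -1) = 1
  height(35) = 1 + max(0, 1) = 2
  height(21) = 1 + max(0, 2) = 3
Height = 3


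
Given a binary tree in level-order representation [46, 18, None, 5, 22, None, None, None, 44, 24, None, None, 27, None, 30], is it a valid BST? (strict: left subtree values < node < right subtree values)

Level-order array: [46, 18, None, 5, 22, None, None, None, 44, 24, None, None, 27, None, 30]
Validate using subtree bounds (lo, hi): at each node, require lo < value < hi,
then recurse left with hi=value and right with lo=value.
Preorder trace (stopping at first violation):
  at node 46 with bounds (-inf, +inf): OK
  at node 18 with bounds (-inf, 46): OK
  at node 5 with bounds (-inf, 18): OK
  at node 22 with bounds (18, 46): OK
  at node 44 with bounds (22, 46): OK
  at node 24 with bounds (22, 44): OK
  at node 27 with bounds (24, 44): OK
  at node 30 with bounds (27, 44): OK
No violation found at any node.
Result: Valid BST


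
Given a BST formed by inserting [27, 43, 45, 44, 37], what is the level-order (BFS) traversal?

Tree insertion order: [27, 43, 45, 44, 37]
Tree (level-order array): [27, None, 43, 37, 45, None, None, 44]
BFS from the root, enqueuing left then right child of each popped node:
  queue [27] -> pop 27, enqueue [43], visited so far: [27]
  queue [43] -> pop 43, enqueue [37, 45], visited so far: [27, 43]
  queue [37, 45] -> pop 37, enqueue [none], visited so far: [27, 43, 37]
  queue [45] -> pop 45, enqueue [44], visited so far: [27, 43, 37, 45]
  queue [44] -> pop 44, enqueue [none], visited so far: [27, 43, 37, 45, 44]
Result: [27, 43, 37, 45, 44]


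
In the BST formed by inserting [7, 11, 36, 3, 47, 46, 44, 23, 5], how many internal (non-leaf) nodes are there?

Tree built from: [7, 11, 36, 3, 47, 46, 44, 23, 5]
Tree (level-order array): [7, 3, 11, None, 5, None, 36, None, None, 23, 47, None, None, 46, None, 44]
Rule: An internal node has at least one child.
Per-node child counts:
  node 7: 2 child(ren)
  node 3: 1 child(ren)
  node 5: 0 child(ren)
  node 11: 1 child(ren)
  node 36: 2 child(ren)
  node 23: 0 child(ren)
  node 47: 1 child(ren)
  node 46: 1 child(ren)
  node 44: 0 child(ren)
Matching nodes: [7, 3, 11, 36, 47, 46]
Count of internal (non-leaf) nodes: 6


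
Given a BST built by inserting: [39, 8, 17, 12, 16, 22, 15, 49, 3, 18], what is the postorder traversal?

Tree insertion order: [39, 8, 17, 12, 16, 22, 15, 49, 3, 18]
Tree (level-order array): [39, 8, 49, 3, 17, None, None, None, None, 12, 22, None, 16, 18, None, 15]
Postorder traversal: [3, 15, 16, 12, 18, 22, 17, 8, 49, 39]


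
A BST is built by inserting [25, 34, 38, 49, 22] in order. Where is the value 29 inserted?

Starting tree (level order): [25, 22, 34, None, None, None, 38, None, 49]
Insertion path: 25 -> 34
Result: insert 29 as left child of 34
Final tree (level order): [25, 22, 34, None, None, 29, 38, None, None, None, 49]


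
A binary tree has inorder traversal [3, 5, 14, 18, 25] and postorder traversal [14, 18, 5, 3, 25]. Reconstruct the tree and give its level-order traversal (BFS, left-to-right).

Inorder:   [3, 5, 14, 18, 25]
Postorder: [14, 18, 5, 3, 25]
Algorithm: postorder visits root last, so walk postorder right-to-left;
each value is the root of the current inorder slice — split it at that
value, recurse on the right subtree first, then the left.
Recursive splits:
  root=25; inorder splits into left=[3, 5, 14, 18], right=[]
  root=3; inorder splits into left=[], right=[5, 14, 18]
  root=5; inorder splits into left=[], right=[14, 18]
  root=18; inorder splits into left=[14], right=[]
  root=14; inorder splits into left=[], right=[]
Reconstructed level-order: [25, 3, 5, 18, 14]


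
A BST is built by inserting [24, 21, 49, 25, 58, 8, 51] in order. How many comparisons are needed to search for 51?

Search path for 51: 24 -> 49 -> 58 -> 51
Found: True
Comparisons: 4


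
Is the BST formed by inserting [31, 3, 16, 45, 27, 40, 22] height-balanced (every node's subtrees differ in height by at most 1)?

Tree (level-order array): [31, 3, 45, None, 16, 40, None, None, 27, None, None, 22]
Definition: a tree is height-balanced if, at every node, |h(left) - h(right)| <= 1 (empty subtree has height -1).
Bottom-up per-node check:
  node 22: h_left=-1, h_right=-1, diff=0 [OK], height=0
  node 27: h_left=0, h_right=-1, diff=1 [OK], height=1
  node 16: h_left=-1, h_right=1, diff=2 [FAIL (|-1-1|=2 > 1)], height=2
  node 3: h_left=-1, h_right=2, diff=3 [FAIL (|-1-2|=3 > 1)], height=3
  node 40: h_left=-1, h_right=-1, diff=0 [OK], height=0
  node 45: h_left=0, h_right=-1, diff=1 [OK], height=1
  node 31: h_left=3, h_right=1, diff=2 [FAIL (|3-1|=2 > 1)], height=4
Node 16 violates the condition: |-1 - 1| = 2 > 1.
Result: Not balanced


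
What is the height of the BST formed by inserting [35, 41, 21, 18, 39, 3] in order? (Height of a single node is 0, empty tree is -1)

Insertion order: [35, 41, 21, 18, 39, 3]
Tree (level-order array): [35, 21, 41, 18, None, 39, None, 3]
Compute height bottom-up (empty subtree = -1):
  height(3) = 1 + max(-1, -1) = 0
  height(18) = 1 + max(0, -1) = 1
  height(21) = 1 + max(1, -1) = 2
  height(39) = 1 + max(-1, -1) = 0
  height(41) = 1 + max(0, -1) = 1
  height(35) = 1 + max(2, 1) = 3
Height = 3


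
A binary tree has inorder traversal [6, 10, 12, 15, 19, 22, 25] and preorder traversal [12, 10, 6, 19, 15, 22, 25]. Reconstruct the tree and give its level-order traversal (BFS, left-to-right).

Inorder:  [6, 10, 12, 15, 19, 22, 25]
Preorder: [12, 10, 6, 19, 15, 22, 25]
Algorithm: preorder visits root first, so consume preorder in order;
for each root, split the current inorder slice at that value into
left-subtree inorder and right-subtree inorder, then recurse.
Recursive splits:
  root=12; inorder splits into left=[6, 10], right=[15, 19, 22, 25]
  root=10; inorder splits into left=[6], right=[]
  root=6; inorder splits into left=[], right=[]
  root=19; inorder splits into left=[15], right=[22, 25]
  root=15; inorder splits into left=[], right=[]
  root=22; inorder splits into left=[], right=[25]
  root=25; inorder splits into left=[], right=[]
Reconstructed level-order: [12, 10, 19, 6, 15, 22, 25]


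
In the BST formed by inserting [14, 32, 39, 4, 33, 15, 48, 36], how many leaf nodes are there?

Tree built from: [14, 32, 39, 4, 33, 15, 48, 36]
Tree (level-order array): [14, 4, 32, None, None, 15, 39, None, None, 33, 48, None, 36]
Rule: A leaf has 0 children.
Per-node child counts:
  node 14: 2 child(ren)
  node 4: 0 child(ren)
  node 32: 2 child(ren)
  node 15: 0 child(ren)
  node 39: 2 child(ren)
  node 33: 1 child(ren)
  node 36: 0 child(ren)
  node 48: 0 child(ren)
Matching nodes: [4, 15, 36, 48]
Count of leaf nodes: 4


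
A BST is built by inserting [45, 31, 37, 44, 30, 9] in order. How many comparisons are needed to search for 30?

Search path for 30: 45 -> 31 -> 30
Found: True
Comparisons: 3


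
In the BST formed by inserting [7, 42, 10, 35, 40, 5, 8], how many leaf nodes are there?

Tree built from: [7, 42, 10, 35, 40, 5, 8]
Tree (level-order array): [7, 5, 42, None, None, 10, None, 8, 35, None, None, None, 40]
Rule: A leaf has 0 children.
Per-node child counts:
  node 7: 2 child(ren)
  node 5: 0 child(ren)
  node 42: 1 child(ren)
  node 10: 2 child(ren)
  node 8: 0 child(ren)
  node 35: 1 child(ren)
  node 40: 0 child(ren)
Matching nodes: [5, 8, 40]
Count of leaf nodes: 3


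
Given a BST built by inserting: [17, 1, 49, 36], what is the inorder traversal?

Tree insertion order: [17, 1, 49, 36]
Tree (level-order array): [17, 1, 49, None, None, 36]
Inorder traversal: [1, 17, 36, 49]


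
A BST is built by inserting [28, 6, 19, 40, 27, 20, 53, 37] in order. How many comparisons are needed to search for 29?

Search path for 29: 28 -> 40 -> 37
Found: False
Comparisons: 3


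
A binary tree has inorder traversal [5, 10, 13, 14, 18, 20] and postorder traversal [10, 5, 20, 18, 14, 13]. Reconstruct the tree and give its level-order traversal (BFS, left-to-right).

Inorder:   [5, 10, 13, 14, 18, 20]
Postorder: [10, 5, 20, 18, 14, 13]
Algorithm: postorder visits root last, so walk postorder right-to-left;
each value is the root of the current inorder slice — split it at that
value, recurse on the right subtree first, then the left.
Recursive splits:
  root=13; inorder splits into left=[5, 10], right=[14, 18, 20]
  root=14; inorder splits into left=[], right=[18, 20]
  root=18; inorder splits into left=[], right=[20]
  root=20; inorder splits into left=[], right=[]
  root=5; inorder splits into left=[], right=[10]
  root=10; inorder splits into left=[], right=[]
Reconstructed level-order: [13, 5, 14, 10, 18, 20]


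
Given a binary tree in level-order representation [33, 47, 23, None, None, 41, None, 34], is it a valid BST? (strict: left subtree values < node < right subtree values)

Level-order array: [33, 47, 23, None, None, 41, None, 34]
Validate using subtree bounds (lo, hi): at each node, require lo < value < hi,
then recurse left with hi=value and right with lo=value.
Preorder trace (stopping at first violation):
  at node 33 with bounds (-inf, +inf): OK
  at node 47 with bounds (-inf, 33): VIOLATION
Node 47 violates its bound: not (-inf < 47 < 33).
Result: Not a valid BST


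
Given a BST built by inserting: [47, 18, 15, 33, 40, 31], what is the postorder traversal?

Tree insertion order: [47, 18, 15, 33, 40, 31]
Tree (level-order array): [47, 18, None, 15, 33, None, None, 31, 40]
Postorder traversal: [15, 31, 40, 33, 18, 47]


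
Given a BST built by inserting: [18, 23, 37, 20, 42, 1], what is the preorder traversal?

Tree insertion order: [18, 23, 37, 20, 42, 1]
Tree (level-order array): [18, 1, 23, None, None, 20, 37, None, None, None, 42]
Preorder traversal: [18, 1, 23, 20, 37, 42]


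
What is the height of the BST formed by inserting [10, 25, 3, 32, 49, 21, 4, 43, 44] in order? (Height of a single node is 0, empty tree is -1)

Insertion order: [10, 25, 3, 32, 49, 21, 4, 43, 44]
Tree (level-order array): [10, 3, 25, None, 4, 21, 32, None, None, None, None, None, 49, 43, None, None, 44]
Compute height bottom-up (empty subtree = -1):
  height(4) = 1 + max(-1, -1) = 0
  height(3) = 1 + max(-1, 0) = 1
  height(21) = 1 + max(-1, -1) = 0
  height(44) = 1 + max(-1, -1) = 0
  height(43) = 1 + max(-1, 0) = 1
  height(49) = 1 + max(1, -1) = 2
  height(32) = 1 + max(-1, 2) = 3
  height(25) = 1 + max(0, 3) = 4
  height(10) = 1 + max(1, 4) = 5
Height = 5


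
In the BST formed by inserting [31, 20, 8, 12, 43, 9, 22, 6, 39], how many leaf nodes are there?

Tree built from: [31, 20, 8, 12, 43, 9, 22, 6, 39]
Tree (level-order array): [31, 20, 43, 8, 22, 39, None, 6, 12, None, None, None, None, None, None, 9]
Rule: A leaf has 0 children.
Per-node child counts:
  node 31: 2 child(ren)
  node 20: 2 child(ren)
  node 8: 2 child(ren)
  node 6: 0 child(ren)
  node 12: 1 child(ren)
  node 9: 0 child(ren)
  node 22: 0 child(ren)
  node 43: 1 child(ren)
  node 39: 0 child(ren)
Matching nodes: [6, 9, 22, 39]
Count of leaf nodes: 4


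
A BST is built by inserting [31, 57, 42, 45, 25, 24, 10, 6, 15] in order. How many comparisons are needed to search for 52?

Search path for 52: 31 -> 57 -> 42 -> 45
Found: False
Comparisons: 4


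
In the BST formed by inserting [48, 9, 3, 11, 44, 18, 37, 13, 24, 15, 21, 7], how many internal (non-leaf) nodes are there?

Tree built from: [48, 9, 3, 11, 44, 18, 37, 13, 24, 15, 21, 7]
Tree (level-order array): [48, 9, None, 3, 11, None, 7, None, 44, None, None, 18, None, 13, 37, None, 15, 24, None, None, None, 21]
Rule: An internal node has at least one child.
Per-node child counts:
  node 48: 1 child(ren)
  node 9: 2 child(ren)
  node 3: 1 child(ren)
  node 7: 0 child(ren)
  node 11: 1 child(ren)
  node 44: 1 child(ren)
  node 18: 2 child(ren)
  node 13: 1 child(ren)
  node 15: 0 child(ren)
  node 37: 1 child(ren)
  node 24: 1 child(ren)
  node 21: 0 child(ren)
Matching nodes: [48, 9, 3, 11, 44, 18, 13, 37, 24]
Count of internal (non-leaf) nodes: 9


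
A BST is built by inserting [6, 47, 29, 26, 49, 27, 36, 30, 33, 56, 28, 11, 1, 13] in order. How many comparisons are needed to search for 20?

Search path for 20: 6 -> 47 -> 29 -> 26 -> 11 -> 13
Found: False
Comparisons: 6


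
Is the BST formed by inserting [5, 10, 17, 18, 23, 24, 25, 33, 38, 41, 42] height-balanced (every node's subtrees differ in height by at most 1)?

Tree (level-order array): [5, None, 10, None, 17, None, 18, None, 23, None, 24, None, 25, None, 33, None, 38, None, 41, None, 42]
Definition: a tree is height-balanced if, at every node, |h(left) - h(right)| <= 1 (empty subtree has height -1).
Bottom-up per-node check:
  node 42: h_left=-1, h_right=-1, diff=0 [OK], height=0
  node 41: h_left=-1, h_right=0, diff=1 [OK], height=1
  node 38: h_left=-1, h_right=1, diff=2 [FAIL (|-1-1|=2 > 1)], height=2
  node 33: h_left=-1, h_right=2, diff=3 [FAIL (|-1-2|=3 > 1)], height=3
  node 25: h_left=-1, h_right=3, diff=4 [FAIL (|-1-3|=4 > 1)], height=4
  node 24: h_left=-1, h_right=4, diff=5 [FAIL (|-1-4|=5 > 1)], height=5
  node 23: h_left=-1, h_right=5, diff=6 [FAIL (|-1-5|=6 > 1)], height=6
  node 18: h_left=-1, h_right=6, diff=7 [FAIL (|-1-6|=7 > 1)], height=7
  node 17: h_left=-1, h_right=7, diff=8 [FAIL (|-1-7|=8 > 1)], height=8
  node 10: h_left=-1, h_right=8, diff=9 [FAIL (|-1-8|=9 > 1)], height=9
  node 5: h_left=-1, h_right=9, diff=10 [FAIL (|-1-9|=10 > 1)], height=10
Node 38 violates the condition: |-1 - 1| = 2 > 1.
Result: Not balanced


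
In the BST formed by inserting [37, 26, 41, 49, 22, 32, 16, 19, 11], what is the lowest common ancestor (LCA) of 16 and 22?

Tree insertion order: [37, 26, 41, 49, 22, 32, 16, 19, 11]
Tree (level-order array): [37, 26, 41, 22, 32, None, 49, 16, None, None, None, None, None, 11, 19]
In a BST, the LCA of p=16, q=22 is the first node v on the
root-to-leaf path with p <= v <= q (go left if both < v, right if both > v).
Walk from root:
  at 37: both 16 and 22 < 37, go left
  at 26: both 16 and 22 < 26, go left
  at 22: 16 <= 22 <= 22, this is the LCA
LCA = 22


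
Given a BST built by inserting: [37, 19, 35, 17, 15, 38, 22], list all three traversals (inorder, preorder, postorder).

Tree insertion order: [37, 19, 35, 17, 15, 38, 22]
Tree (level-order array): [37, 19, 38, 17, 35, None, None, 15, None, 22]
Inorder (L, root, R): [15, 17, 19, 22, 35, 37, 38]
Preorder (root, L, R): [37, 19, 17, 15, 35, 22, 38]
Postorder (L, R, root): [15, 17, 22, 35, 19, 38, 37]


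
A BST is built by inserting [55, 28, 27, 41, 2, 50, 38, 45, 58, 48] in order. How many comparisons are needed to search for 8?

Search path for 8: 55 -> 28 -> 27 -> 2
Found: False
Comparisons: 4


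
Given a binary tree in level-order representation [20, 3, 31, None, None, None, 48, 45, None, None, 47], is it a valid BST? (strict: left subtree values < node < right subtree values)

Level-order array: [20, 3, 31, None, None, None, 48, 45, None, None, 47]
Validate using subtree bounds (lo, hi): at each node, require lo < value < hi,
then recurse left with hi=value and right with lo=value.
Preorder trace (stopping at first violation):
  at node 20 with bounds (-inf, +inf): OK
  at node 3 with bounds (-inf, 20): OK
  at node 31 with bounds (20, +inf): OK
  at node 48 with bounds (31, +inf): OK
  at node 45 with bounds (31, 48): OK
  at node 47 with bounds (45, 48): OK
No violation found at any node.
Result: Valid BST


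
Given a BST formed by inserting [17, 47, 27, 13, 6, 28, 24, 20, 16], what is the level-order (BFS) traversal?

Tree insertion order: [17, 47, 27, 13, 6, 28, 24, 20, 16]
Tree (level-order array): [17, 13, 47, 6, 16, 27, None, None, None, None, None, 24, 28, 20]
BFS from the root, enqueuing left then right child of each popped node:
  queue [17] -> pop 17, enqueue [13, 47], visited so far: [17]
  queue [13, 47] -> pop 13, enqueue [6, 16], visited so far: [17, 13]
  queue [47, 6, 16] -> pop 47, enqueue [27], visited so far: [17, 13, 47]
  queue [6, 16, 27] -> pop 6, enqueue [none], visited so far: [17, 13, 47, 6]
  queue [16, 27] -> pop 16, enqueue [none], visited so far: [17, 13, 47, 6, 16]
  queue [27] -> pop 27, enqueue [24, 28], visited so far: [17, 13, 47, 6, 16, 27]
  queue [24, 28] -> pop 24, enqueue [20], visited so far: [17, 13, 47, 6, 16, 27, 24]
  queue [28, 20] -> pop 28, enqueue [none], visited so far: [17, 13, 47, 6, 16, 27, 24, 28]
  queue [20] -> pop 20, enqueue [none], visited so far: [17, 13, 47, 6, 16, 27, 24, 28, 20]
Result: [17, 13, 47, 6, 16, 27, 24, 28, 20]


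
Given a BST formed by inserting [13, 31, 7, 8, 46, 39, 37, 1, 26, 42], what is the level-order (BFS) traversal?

Tree insertion order: [13, 31, 7, 8, 46, 39, 37, 1, 26, 42]
Tree (level-order array): [13, 7, 31, 1, 8, 26, 46, None, None, None, None, None, None, 39, None, 37, 42]
BFS from the root, enqueuing left then right child of each popped node:
  queue [13] -> pop 13, enqueue [7, 31], visited so far: [13]
  queue [7, 31] -> pop 7, enqueue [1, 8], visited so far: [13, 7]
  queue [31, 1, 8] -> pop 31, enqueue [26, 46], visited so far: [13, 7, 31]
  queue [1, 8, 26, 46] -> pop 1, enqueue [none], visited so far: [13, 7, 31, 1]
  queue [8, 26, 46] -> pop 8, enqueue [none], visited so far: [13, 7, 31, 1, 8]
  queue [26, 46] -> pop 26, enqueue [none], visited so far: [13, 7, 31, 1, 8, 26]
  queue [46] -> pop 46, enqueue [39], visited so far: [13, 7, 31, 1, 8, 26, 46]
  queue [39] -> pop 39, enqueue [37, 42], visited so far: [13, 7, 31, 1, 8, 26, 46, 39]
  queue [37, 42] -> pop 37, enqueue [none], visited so far: [13, 7, 31, 1, 8, 26, 46, 39, 37]
  queue [42] -> pop 42, enqueue [none], visited so far: [13, 7, 31, 1, 8, 26, 46, 39, 37, 42]
Result: [13, 7, 31, 1, 8, 26, 46, 39, 37, 42]


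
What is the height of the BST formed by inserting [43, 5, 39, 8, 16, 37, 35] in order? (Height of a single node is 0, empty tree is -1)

Insertion order: [43, 5, 39, 8, 16, 37, 35]
Tree (level-order array): [43, 5, None, None, 39, 8, None, None, 16, None, 37, 35]
Compute height bottom-up (empty subtree = -1):
  height(35) = 1 + max(-1, -1) = 0
  height(37) = 1 + max(0, -1) = 1
  height(16) = 1 + max(-1, 1) = 2
  height(8) = 1 + max(-1, 2) = 3
  height(39) = 1 + max(3, -1) = 4
  height(5) = 1 + max(-1, 4) = 5
  height(43) = 1 + max(5, -1) = 6
Height = 6


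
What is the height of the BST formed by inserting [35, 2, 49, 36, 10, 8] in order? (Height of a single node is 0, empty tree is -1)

Insertion order: [35, 2, 49, 36, 10, 8]
Tree (level-order array): [35, 2, 49, None, 10, 36, None, 8]
Compute height bottom-up (empty subtree = -1):
  height(8) = 1 + max(-1, -1) = 0
  height(10) = 1 + max(0, -1) = 1
  height(2) = 1 + max(-1, 1) = 2
  height(36) = 1 + max(-1, -1) = 0
  height(49) = 1 + max(0, -1) = 1
  height(35) = 1 + max(2, 1) = 3
Height = 3


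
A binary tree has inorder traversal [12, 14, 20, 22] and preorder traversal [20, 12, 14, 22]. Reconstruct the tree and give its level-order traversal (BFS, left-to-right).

Inorder:  [12, 14, 20, 22]
Preorder: [20, 12, 14, 22]
Algorithm: preorder visits root first, so consume preorder in order;
for each root, split the current inorder slice at that value into
left-subtree inorder and right-subtree inorder, then recurse.
Recursive splits:
  root=20; inorder splits into left=[12, 14], right=[22]
  root=12; inorder splits into left=[], right=[14]
  root=14; inorder splits into left=[], right=[]
  root=22; inorder splits into left=[], right=[]
Reconstructed level-order: [20, 12, 22, 14]
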